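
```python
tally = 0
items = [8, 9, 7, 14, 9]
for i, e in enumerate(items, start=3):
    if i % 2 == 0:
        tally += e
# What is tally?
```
Trace:
  tally=0
  tally=0, i=3, e=8
  tally=9, i=4, e=9
  tally=9, i=5, e=7
  tally=23, i=6, e=14
  tally=23, i=7, e=9

Final answer: 23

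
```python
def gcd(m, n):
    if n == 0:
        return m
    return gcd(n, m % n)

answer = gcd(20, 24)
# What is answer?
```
Call trace:
gcd(m=20, n=24)
  gcd(m=24, n=20)
    gcd(m=20, n=4)
      gcd(m=4, n=0)
      -> return 4
    -> return 4
  -> return 4
-> return 4

Final answer: 4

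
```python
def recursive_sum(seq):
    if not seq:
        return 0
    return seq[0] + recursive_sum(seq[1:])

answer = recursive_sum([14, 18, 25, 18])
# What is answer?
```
Call trace:
recursive_sum(seq=[14, 18, 25, 18])
  recursive_sum(seq=[18, 25, 18])
    recursive_sum(seq=[25, 18])
      recursive_sum(seq=[18])
        recursive_sum(seq=[])
        -> return 0
      -> return 18
    -> return 43
  -> return 61
-> return 75

Final answer: 75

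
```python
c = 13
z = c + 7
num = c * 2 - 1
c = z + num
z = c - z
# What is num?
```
Trace:
  c=13
  c=13, z=20
  c=13, z=20, num=25
  c=45, z=20, num=25
  c=45, z=25, num=25

Final answer: 25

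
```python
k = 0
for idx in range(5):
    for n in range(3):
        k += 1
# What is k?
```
Trace:
  k=0
  k=1, idx=0, n=0
  k=2, idx=0, n=1
  k=3, idx=0, n=2
  k=4, idx=1, n=0
  k=5, idx=1, n=1
  k=6, idx=1, n=2
  k=7, idx=2, n=0
  k=8, idx=2, n=1
  k=9, idx=2, n=2
  k=10, idx=3, n=0
  k=11, idx=3, n=1
  k=12, idx=3, n=2
  k=13, idx=4, n=0
  k=14, idx=4, n=1
  k=15, idx=4, n=2

Final answer: 15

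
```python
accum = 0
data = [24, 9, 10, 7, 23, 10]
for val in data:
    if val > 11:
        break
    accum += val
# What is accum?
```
Trace:
  accum=0
  accum=0, val=24

Final answer: 0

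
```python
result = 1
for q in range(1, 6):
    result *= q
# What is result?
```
Trace:
  result=1
  result=1, q=1
  result=2, q=2
  result=6, q=3
  result=24, q=4
  result=120, q=5

Final answer: 120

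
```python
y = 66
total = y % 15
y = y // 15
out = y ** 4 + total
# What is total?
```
Trace:
  y=66
  y=66, total=6
  y=4, total=6
  y=4, total=6, out=262

Final answer: 6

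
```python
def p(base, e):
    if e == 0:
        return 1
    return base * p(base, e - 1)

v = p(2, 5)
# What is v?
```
Call trace:
p(base=2, e=5)
  p(base=2, e=4)
    p(base=2, e=3)
      p(base=2, e=2)
        p(base=2, e=1)
          p(base=2, e=0)
          -> return 1
        -> return 2
      -> return 4
    -> return 8
  -> return 16
-> return 32

Final answer: 32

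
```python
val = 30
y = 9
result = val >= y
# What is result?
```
Trace:
  val=30
  val=30, y=9
  val=30, y=9, result=True

Final answer: True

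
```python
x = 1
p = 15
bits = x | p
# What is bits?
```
Trace:
  x=1
  x=1, p=15
  x=1, p=15, bits=15

Final answer: 15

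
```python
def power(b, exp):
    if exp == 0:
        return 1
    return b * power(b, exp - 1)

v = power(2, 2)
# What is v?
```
Call trace:
power(b=2, exp=2)
  power(b=2, exp=1)
    power(b=2, exp=0)
    -> return 1
  -> return 2
-> return 4

Final answer: 4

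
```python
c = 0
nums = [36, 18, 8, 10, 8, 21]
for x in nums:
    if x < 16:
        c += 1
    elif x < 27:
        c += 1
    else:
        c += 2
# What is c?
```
Trace:
  c=0
  c=2, x=36
  c=3, x=18
  c=4, x=8
  c=5, x=10
  c=6, x=8
  c=7, x=21

Final answer: 7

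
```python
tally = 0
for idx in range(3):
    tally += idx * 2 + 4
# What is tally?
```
Trace:
  tally=0
  tally=4, idx=0
  tally=10, idx=1
  tally=18, idx=2

Final answer: 18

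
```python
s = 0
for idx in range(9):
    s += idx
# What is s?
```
Trace:
  s=0
  s=0, idx=0
  s=1, idx=1
  s=3, idx=2
  s=6, idx=3
  s=10, idx=4
  s=15, idx=5
  s=21, idx=6
  s=28, idx=7
  s=36, idx=8

Final answer: 36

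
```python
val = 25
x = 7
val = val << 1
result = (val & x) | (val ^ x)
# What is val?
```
Trace:
  val=25
  val=25, x=7
  val=50, x=7
  val=50, x=7, result=55

Final answer: 50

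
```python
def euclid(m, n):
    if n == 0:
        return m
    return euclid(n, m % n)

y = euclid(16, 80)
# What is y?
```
Call trace:
euclid(m=16, n=80)
  euclid(m=80, n=16)
    euclid(m=16, n=0)
    -> return 16
  -> return 16
-> return 16

Final answer: 16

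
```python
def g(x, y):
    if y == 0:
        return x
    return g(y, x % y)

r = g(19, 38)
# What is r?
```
Call trace:
g(x=19, y=38)
  g(x=38, y=19)
    g(x=19, y=0)
    -> return 19
  -> return 19
-> return 19

Final answer: 19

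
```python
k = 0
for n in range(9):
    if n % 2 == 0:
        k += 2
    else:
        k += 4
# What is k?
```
Trace:
  k=0
  k=2, n=0
  k=6, n=1
  k=8, n=2
  k=12, n=3
  k=14, n=4
  k=18, n=5
  k=20, n=6
  k=24, n=7
  k=26, n=8

Final answer: 26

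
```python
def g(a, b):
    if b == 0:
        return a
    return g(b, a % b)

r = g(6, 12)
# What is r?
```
Call trace:
g(a=6, b=12)
  g(a=12, b=6)
    g(a=6, b=0)
    -> return 6
  -> return 6
-> return 6

Final answer: 6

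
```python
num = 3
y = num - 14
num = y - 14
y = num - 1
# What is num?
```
Trace:
  num=3
  num=3, y=-11
  num=-25, y=-11
  num=-25, y=-26

Final answer: -25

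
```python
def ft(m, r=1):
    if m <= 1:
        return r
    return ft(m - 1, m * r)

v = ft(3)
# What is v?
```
Call trace:
ft(m=3, r=1)
  ft(m=2, r=3)
    ft(m=1, r=6)
    -> return 6
  -> return 6
-> return 6

Final answer: 6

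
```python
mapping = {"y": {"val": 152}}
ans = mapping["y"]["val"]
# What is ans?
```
Trace:
  mapping={'y': {'val': 152}}
  mapping={'y': {'val': 152}}, ans=152

Final answer: 152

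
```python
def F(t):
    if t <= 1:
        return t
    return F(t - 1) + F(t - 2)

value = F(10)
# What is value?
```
Call trace (a repeated sub-call is expanded the first time; later identical calls just restate its return value):
F(t=10)
  F(t=9)
    F(t=8)
      F(t=7)
        F(t=6)
          F(t=5)
            F(t=4)
              F(t=3)
                F(t=2)
                  F(t=1)
                  -> return 1
                  F(t=0)
                  -> return 0
                -> return 1
                F(t=1)
                -> return 1
              -> return 2
              F(t=2) -> return 1  (same call as traced above)
            -> return 3
            F(t=3) -> return 2  (same call as traced above)
          -> return 5
          F(t=4) -> return 3  (same call as traced above)
        -> return 8
        F(t=5) -> return 5  (same call as traced above)
      -> return 13
      F(t=6) -> return 8  (same call as traced above)
    -> return 21
    F(t=7) -> return 13  (same call as traced above)
  -> return 34
  F(t=8) -> return 21  (same call as traced above)
-> return 55

Final answer: 55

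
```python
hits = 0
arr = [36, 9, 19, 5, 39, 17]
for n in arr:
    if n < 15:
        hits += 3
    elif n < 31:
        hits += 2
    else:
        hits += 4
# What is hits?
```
Trace:
  hits=0
  hits=4, n=36
  hits=7, n=9
  hits=9, n=19
  hits=12, n=5
  hits=16, n=39
  hits=18, n=17

Final answer: 18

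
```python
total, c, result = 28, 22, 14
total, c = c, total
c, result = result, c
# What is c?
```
Trace:
  total=28, c=22, result=14
  total=22, c=28, result=14
  total=22, c=14, result=28

Final answer: 14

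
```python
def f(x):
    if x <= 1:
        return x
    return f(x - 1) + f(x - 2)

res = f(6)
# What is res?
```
Call trace (a repeated sub-call is expanded the first time; later identical calls just restate its return value):
f(x=6)
  f(x=5)
    f(x=4)
      f(x=3)
        f(x=2)
          f(x=1)
          -> return 1
          f(x=0)
          -> return 0
        -> return 1
        f(x=1)
        -> return 1
      -> return 2
      f(x=2) -> return 1  (same call as traced above)
    -> return 3
    f(x=3) -> return 2  (same call as traced above)
  -> return 5
  f(x=4) -> return 3  (same call as traced above)
-> return 8

Final answer: 8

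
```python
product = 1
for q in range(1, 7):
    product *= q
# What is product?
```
Trace:
  product=1
  product=1, q=1
  product=2, q=2
  product=6, q=3
  product=24, q=4
  product=120, q=5
  product=720, q=6

Final answer: 720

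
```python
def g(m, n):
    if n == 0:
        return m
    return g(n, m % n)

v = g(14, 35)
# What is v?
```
Call trace:
g(m=14, n=35)
  g(m=35, n=14)
    g(m=14, n=7)
      g(m=7, n=0)
      -> return 7
    -> return 7
  -> return 7
-> return 7

Final answer: 7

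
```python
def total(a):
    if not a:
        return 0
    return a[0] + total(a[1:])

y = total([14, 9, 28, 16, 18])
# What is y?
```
Call trace:
total(a=[14, 9, 28, 16, 18])
  total(a=[9, 28, 16, 18])
    total(a=[28, 16, 18])
      total(a=[16, 18])
        total(a=[18])
          total(a=[])
          -> return 0
        -> return 18
      -> return 34
    -> return 62
  -> return 71
-> return 85

Final answer: 85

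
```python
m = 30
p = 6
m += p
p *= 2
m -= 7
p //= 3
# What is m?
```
Trace:
  m=30
  m=30, p=6
  m=36, p=6
  m=36, p=12
  m=29, p=12
  m=29, p=4

Final answer: 29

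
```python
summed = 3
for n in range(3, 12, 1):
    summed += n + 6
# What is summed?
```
Trace:
  summed=3
  summed=12, n=3
  summed=22, n=4
  summed=33, n=5
  summed=45, n=6
  summed=58, n=7
  summed=72, n=8
  summed=87, n=9
  summed=103, n=10
  summed=120, n=11

Final answer: 120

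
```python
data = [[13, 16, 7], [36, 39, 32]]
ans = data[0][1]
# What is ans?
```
Trace:
  data=[[13, 16, 7], [36, 39, 32]]
  data=[[13, 16, 7], [36, 39, 32]], ans=16

Final answer: 16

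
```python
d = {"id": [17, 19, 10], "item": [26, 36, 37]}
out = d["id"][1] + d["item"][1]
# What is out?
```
Trace:
  d={'id': [17, 19, 10], 'item': [26, 36, 37]}
  d={'id': [17, 19, 10], 'item': [26, 36, 37]}, out=55

Final answer: 55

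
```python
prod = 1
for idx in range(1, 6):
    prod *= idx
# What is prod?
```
Trace:
  prod=1
  prod=1, idx=1
  prod=2, idx=2
  prod=6, idx=3
  prod=24, idx=4
  prod=120, idx=5

Final answer: 120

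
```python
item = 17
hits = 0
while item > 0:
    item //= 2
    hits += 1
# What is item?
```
Trace:
  item=17
  item=17, hits=0
  item=8, hits=1
  item=4, hits=2
  item=2, hits=3
  item=1, hits=4
  item=0, hits=5

Final answer: 0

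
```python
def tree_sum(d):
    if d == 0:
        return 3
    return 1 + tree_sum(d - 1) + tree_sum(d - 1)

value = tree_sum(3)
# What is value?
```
Call trace (a repeated sub-call is expanded the first time; later identical calls just restate its return value):
tree_sum(d=3)
  tree_sum(d=2)
    tree_sum(d=1)
      tree_sum(d=0)
      -> return 3
      tree_sum(d=0)
      -> return 3
    -> return 7
    tree_sum(d=1) -> return 7  (same call as traced above)
  -> return 15
  tree_sum(d=2) -> return 15  (same call as traced above)
-> return 31

Final answer: 31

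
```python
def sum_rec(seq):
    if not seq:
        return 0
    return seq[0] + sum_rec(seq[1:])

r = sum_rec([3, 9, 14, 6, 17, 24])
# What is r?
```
Call trace:
sum_rec(seq=[3, 9, 14, 6, 17, 24])
  sum_rec(seq=[9, 14, 6, 17, 24])
    sum_rec(seq=[14, 6, 17, 24])
      sum_rec(seq=[6, 17, 24])
        sum_rec(seq=[17, 24])
          sum_rec(seq=[24])
            sum_rec(seq=[])
            -> return 0
          -> return 24
        -> return 41
      -> return 47
    -> return 61
  -> return 70
-> return 73

Final answer: 73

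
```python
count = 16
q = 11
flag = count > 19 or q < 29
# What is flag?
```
Trace:
  count=16
  count=16, q=11
  count=16, q=11, flag=True

Final answer: True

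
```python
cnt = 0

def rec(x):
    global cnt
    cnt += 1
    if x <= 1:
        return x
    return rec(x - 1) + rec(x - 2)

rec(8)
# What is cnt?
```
Call trace (a repeated sub-call is expanded the first time; later identical calls just restate its return value):
rec(x=8)
  rec(x=7)
    rec(x=6)
      rec(x=5)
        rec(x=4)
          rec(x=3)
            rec(x=2)
              rec(x=1)
              -> return 1
              rec(x=0)
              -> return 0
            -> return 1
            rec(x=1)
            -> return 1
          -> return 2
          rec(x=2) -> return 1  (same call as traced above)
        -> return 3
        rec(x=3) -> return 2  (same call as traced above)
      -> return 5
      rec(x=4) -> return 3  (same call as traced above)
    -> return 8
    rec(x=5) -> return 5  (same call as traced above)
  -> return 13
  rec(x=6) -> return 8  (same call as traced above)
-> return 21

cnt is incremented once per call, so count the calls in each subtree. Let C(x) = number of calls made by rec(x).
C(0) = C(1) = 1 (base case, no recursion); C(x) = 1 + C(x - 1) + C(x - 2) otherwise.
C(2) = 1 + C(1) + C(0) = 1 + 1 + 1 = 3
C(3) = 1 + C(2) + C(1) = 1 + 3 + 1 = 5
C(4) = 1 + C(3) + C(2) = 1 + 5 + 3 = 9
C(5) = 1 + C(4) + C(3) = 1 + 9 + 5 = 15
C(6) = 1 + C(5) + C(4) = 1 + 15 + 9 = 25
C(7) = 1 + C(6) + C(5) = 1 + 25 + 15 = 41
C(8) = 1 + C(7) + C(6) = 1 + 41 + 25 = 67
cnt = C(8) = 67

Final answer: 67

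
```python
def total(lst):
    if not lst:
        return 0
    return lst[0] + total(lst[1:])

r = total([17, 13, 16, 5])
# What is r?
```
Call trace:
total(lst=[17, 13, 16, 5])
  total(lst=[13, 16, 5])
    total(lst=[16, 5])
      total(lst=[5])
        total(lst=[])
        -> return 0
      -> return 5
    -> return 21
  -> return 34
-> return 51

Final answer: 51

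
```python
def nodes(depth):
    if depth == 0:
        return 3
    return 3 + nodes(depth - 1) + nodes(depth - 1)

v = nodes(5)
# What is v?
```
Call trace (a repeated sub-call is expanded the first time; later identical calls just restate its return value):
nodes(depth=5)
  nodes(depth=4)
    nodes(depth=3)
      nodes(depth=2)
        nodes(depth=1)
          nodes(depth=0)
          -> return 3
          nodes(depth=0)
          -> return 3
        -> return 9
        nodes(depth=1) -> return 9  (same call as traced above)
      -> return 21
      nodes(depth=2) -> return 21  (same call as traced above)
    -> return 45
    nodes(depth=3) -> return 45  (same call as traced above)
  -> return 93
  nodes(depth=4) -> return 93  (same call as traced above)
-> return 189

Final answer: 189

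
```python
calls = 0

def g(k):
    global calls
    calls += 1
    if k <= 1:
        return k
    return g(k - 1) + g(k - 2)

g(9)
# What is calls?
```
Call trace (a repeated sub-call is expanded the first time; later identical calls just restate its return value):
g(k=9)
  g(k=8)
    g(k=7)
      g(k=6)
        g(k=5)
          g(k=4)
            g(k=3)
              g(k=2)
                g(k=1)
                -> return 1
                g(k=0)
                -> return 0
              -> return 1
              g(k=1)
              -> return 1
            -> return 2
            g(k=2) -> return 1  (same call as traced above)
          -> return 3
          g(k=3) -> return 2  (same call as traced above)
        -> return 5
        g(k=4) -> return 3  (same call as traced above)
      -> return 8
      g(k=5) -> return 5  (same call as traced above)
    -> return 13
    g(k=6) -> return 8  (same call as traced above)
  -> return 21
  g(k=7) -> return 13  (same call as traced above)
-> return 34

calls is incremented once per call, so count the calls in each subtree. Let C(k) = number of calls made by g(k).
C(0) = C(1) = 1 (base case, no recursion); C(k) = 1 + C(k - 1) + C(k - 2) otherwise.
C(2) = 1 + C(1) + C(0) = 1 + 1 + 1 = 3
C(3) = 1 + C(2) + C(1) = 1 + 3 + 1 = 5
C(4) = 1 + C(3) + C(2) = 1 + 5 + 3 = 9
C(5) = 1 + C(4) + C(3) = 1 + 9 + 5 = 15
C(6) = 1 + C(5) + C(4) = 1 + 15 + 9 = 25
C(7) = 1 + C(6) + C(5) = 1 + 25 + 15 = 41
C(8) = 1 + C(7) + C(6) = 1 + 41 + 25 = 67
C(9) = 1 + C(8) + C(7) = 1 + 67 + 41 = 109
calls = C(9) = 109

Final answer: 109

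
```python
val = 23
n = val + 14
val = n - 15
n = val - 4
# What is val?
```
Trace:
  val=23
  val=23, n=37
  val=22, n=37
  val=22, n=18

Final answer: 22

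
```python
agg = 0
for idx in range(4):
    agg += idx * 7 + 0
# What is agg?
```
Trace:
  agg=0
  agg=0, idx=0
  agg=7, idx=1
  agg=21, idx=2
  agg=42, idx=3

Final answer: 42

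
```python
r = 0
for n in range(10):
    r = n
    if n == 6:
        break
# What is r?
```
Trace:
  r=0
  r=0, n=0
  r=1, n=1
  r=2, n=2
  r=3, n=3
  r=4, n=4
  r=5, n=5
  r=6, n=6

Final answer: 6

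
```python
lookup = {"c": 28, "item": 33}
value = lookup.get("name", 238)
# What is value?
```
Trace:
  lookup={'c': 28, 'item': 33}
  lookup={'c': 28, 'item': 33}, value=238

Final answer: 238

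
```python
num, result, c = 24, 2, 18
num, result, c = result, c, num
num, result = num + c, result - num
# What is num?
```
Trace:
  num=24, result=2, c=18
  num=2, result=18, c=24
  num=26, result=16, c=24

Final answer: 26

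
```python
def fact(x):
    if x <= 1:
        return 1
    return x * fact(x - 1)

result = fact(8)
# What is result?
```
Call trace:
fact(x=8)
  fact(x=7)
    fact(x=6)
      fact(x=5)
        fact(x=4)
          fact(x=3)
            fact(x=2)
              fact(x=1)
              -> return 1
            -> return 2
          -> return 6
        -> return 24
      -> return 120
    -> return 720
  -> return 5040
-> return 40320

Final answer: 40320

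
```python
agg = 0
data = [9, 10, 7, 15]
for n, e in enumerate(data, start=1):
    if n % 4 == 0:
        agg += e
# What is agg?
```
Trace:
  agg=0
  agg=0, n=1, e=9
  agg=0, n=2, e=10
  agg=0, n=3, e=7
  agg=15, n=4, e=15

Final answer: 15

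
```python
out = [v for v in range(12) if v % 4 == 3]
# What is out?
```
Trace:
  v=0
  v=1
  v=2
  v=3
  v=4
  v=5
  v=6
  v=7
  v=8
  v=9
  v=10
  v=11
  out=[3, 7, 11]

Final answer: [3, 7, 11]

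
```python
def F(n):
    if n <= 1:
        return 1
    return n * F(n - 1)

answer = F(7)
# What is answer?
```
Call trace:
F(n=7)
  F(n=6)
    F(n=5)
      F(n=4)
        F(n=3)
          F(n=2)
            F(n=1)
            -> return 1
          -> return 2
        -> return 6
      -> return 24
    -> return 120
  -> return 720
-> return 5040

Final answer: 5040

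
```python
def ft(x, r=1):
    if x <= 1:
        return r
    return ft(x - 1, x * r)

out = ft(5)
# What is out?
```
Call trace:
ft(x=5, r=1)
  ft(x=4, r=5)
    ft(x=3, r=20)
      ft(x=2, r=60)
        ft(x=1, r=120)
        -> return 120
      -> return 120
    -> return 120
  -> return 120
-> return 120

Final answer: 120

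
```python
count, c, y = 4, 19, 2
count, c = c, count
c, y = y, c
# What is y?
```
Trace:
  count=4, c=19, y=2
  count=19, c=4, y=2
  count=19, c=2, y=4

Final answer: 4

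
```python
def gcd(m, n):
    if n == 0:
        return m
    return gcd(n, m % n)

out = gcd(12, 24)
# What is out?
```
Call trace:
gcd(m=12, n=24)
  gcd(m=24, n=12)
    gcd(m=12, n=0)
    -> return 12
  -> return 12
-> return 12

Final answer: 12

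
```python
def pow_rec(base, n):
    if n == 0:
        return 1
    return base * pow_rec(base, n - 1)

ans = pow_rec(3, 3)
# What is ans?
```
Call trace:
pow_rec(base=3, n=3)
  pow_rec(base=3, n=2)
    pow_rec(base=3, n=1)
      pow_rec(base=3, n=0)
      -> return 1
    -> return 3
  -> return 9
-> return 27

Final answer: 27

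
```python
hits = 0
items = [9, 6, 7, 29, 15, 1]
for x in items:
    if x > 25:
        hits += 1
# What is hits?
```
Trace:
  hits=0
  hits=0, x=9
  hits=0, x=6
  hits=0, x=7
  hits=1, x=29
  hits=1, x=15
  hits=1, x=1

Final answer: 1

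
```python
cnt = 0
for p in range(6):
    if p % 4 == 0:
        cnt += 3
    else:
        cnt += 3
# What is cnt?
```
Trace:
  cnt=0
  cnt=3, p=0
  cnt=6, p=1
  cnt=9, p=2
  cnt=12, p=3
  cnt=15, p=4
  cnt=18, p=5

Final answer: 18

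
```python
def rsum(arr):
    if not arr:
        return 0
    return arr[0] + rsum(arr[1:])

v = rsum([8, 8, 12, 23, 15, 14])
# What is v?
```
Call trace:
rsum(arr=[8, 8, 12, 23, 15, 14])
  rsum(arr=[8, 12, 23, 15, 14])
    rsum(arr=[12, 23, 15, 14])
      rsum(arr=[23, 15, 14])
        rsum(arr=[15, 14])
          rsum(arr=[14])
            rsum(arr=[])
            -> return 0
          -> return 14
        -> return 29
      -> return 52
    -> return 64
  -> return 72
-> return 80

Final answer: 80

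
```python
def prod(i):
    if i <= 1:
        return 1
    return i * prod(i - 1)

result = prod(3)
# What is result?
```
Call trace:
prod(i=3)
  prod(i=2)
    prod(i=1)
    -> return 1
  -> return 2
-> return 6

Final answer: 6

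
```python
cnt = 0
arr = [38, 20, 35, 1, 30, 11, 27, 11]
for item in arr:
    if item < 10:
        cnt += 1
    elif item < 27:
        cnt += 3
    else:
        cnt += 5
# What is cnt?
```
Trace:
  cnt=0
  cnt=5, item=38
  cnt=8, item=20
  cnt=13, item=35
  cnt=14, item=1
  cnt=19, item=30
  cnt=22, item=11
  cnt=27, item=27
  cnt=30, item=11

Final answer: 30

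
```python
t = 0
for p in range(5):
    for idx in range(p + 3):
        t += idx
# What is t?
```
Trace:
  t=0
  t=0, p=0, idx=0
  t=1, p=0, idx=1
  t=3, p=0, idx=2
  t=3, p=1, idx=0
  t=4, p=1, idx=1
  t=6, p=1, idx=2
  t=9, p=1, idx=3
  t=9, p=2, idx=0
  t=10, p=2, idx=1
  t=12, p=2, idx=2
  t=15, p=2, idx=3
  t=19, p=2, idx=4
  t=19, p=3, idx=0
  t=20, p=3, idx=1
  t=22, p=3, idx=2
  t=25, p=3, idx=3
  t=29, p=3, idx=4
  t=34, p=3, idx=5
  t=34, p=4, idx=0
  t=35, p=4, idx=1
  t=37, p=4, idx=2
  t=40, p=4, idx=3
  t=44, p=4, idx=4
  t=49, p=4, idx=5
  t=55, p=4, idx=6

Final answer: 55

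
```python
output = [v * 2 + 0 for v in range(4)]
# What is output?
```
Trace:
  v=0
  v=1
  v=2
  v=3
  output=[0, 2, 4, 6]

Final answer: [0, 2, 4, 6]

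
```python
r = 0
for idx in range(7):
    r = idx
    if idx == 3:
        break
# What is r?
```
Trace:
  r=0
  r=0, idx=0
  r=1, idx=1
  r=2, idx=2
  r=3, idx=3

Final answer: 3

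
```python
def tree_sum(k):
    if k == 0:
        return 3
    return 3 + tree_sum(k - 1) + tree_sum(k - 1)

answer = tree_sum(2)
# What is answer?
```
Call trace (a repeated sub-call is expanded the first time; later identical calls just restate its return value):
tree_sum(k=2)
  tree_sum(k=1)
    tree_sum(k=0)
    -> return 3
    tree_sum(k=0)
    -> return 3
  -> return 9
  tree_sum(k=1) -> return 9  (same call as traced above)
-> return 21

Final answer: 21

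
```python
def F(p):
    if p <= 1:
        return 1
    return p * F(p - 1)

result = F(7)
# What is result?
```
Call trace:
F(p=7)
  F(p=6)
    F(p=5)
      F(p=4)
        F(p=3)
          F(p=2)
            F(p=1)
            -> return 1
          -> return 2
        -> return 6
      -> return 24
    -> return 120
  -> return 720
-> return 5040

Final answer: 5040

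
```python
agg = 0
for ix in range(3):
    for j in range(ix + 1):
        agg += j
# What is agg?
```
Trace:
  agg=0
  agg=0, ix=0, j=0
  agg=0, ix=1, j=0
  agg=1, ix=1, j=1
  agg=1, ix=2, j=0
  agg=2, ix=2, j=1
  agg=4, ix=2, j=2

Final answer: 4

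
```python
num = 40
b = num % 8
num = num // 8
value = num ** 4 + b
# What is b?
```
Trace:
  num=40
  num=40, b=0
  num=5, b=0
  num=5, b=0, value=625

Final answer: 0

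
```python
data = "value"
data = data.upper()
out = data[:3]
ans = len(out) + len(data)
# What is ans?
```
Trace:
  data='value'
  data='VALUE'
  data='VALUE', out='VAL'
  data='VALUE', out='VAL', ans=8

Final answer: 8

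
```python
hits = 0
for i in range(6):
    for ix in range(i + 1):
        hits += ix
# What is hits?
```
Trace:
  hits=0
  hits=0, i=0, ix=0
  hits=0, i=1, ix=0
  hits=1, i=1, ix=1
  hits=1, i=2, ix=0
  hits=2, i=2, ix=1
  hits=4, i=2, ix=2
  hits=4, i=3, ix=0
  hits=5, i=3, ix=1
  hits=7, i=3, ix=2
  hits=10, i=3, ix=3
  hits=10, i=4, ix=0
  hits=11, i=4, ix=1
  hits=13, i=4, ix=2
  hits=16, i=4, ix=3
  hits=20, i=4, ix=4
  hits=20, i=5, ix=0
  hits=21, i=5, ix=1
  hits=23, i=5, ix=2
  hits=26, i=5, ix=3
  hits=30, i=5, ix=4
  hits=35, i=5, ix=5

Final answer: 35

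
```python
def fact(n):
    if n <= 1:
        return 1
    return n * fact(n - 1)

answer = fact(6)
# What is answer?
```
Call trace:
fact(n=6)
  fact(n=5)
    fact(n=4)
      fact(n=3)
        fact(n=2)
          fact(n=1)
          -> return 1
        -> return 2
      -> return 6
    -> return 24
  -> return 120
-> return 720

Final answer: 720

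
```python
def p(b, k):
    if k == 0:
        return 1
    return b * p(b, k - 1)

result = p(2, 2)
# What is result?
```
Call trace:
p(b=2, k=2)
  p(b=2, k=1)
    p(b=2, k=0)
    -> return 1
  -> return 2
-> return 4

Final answer: 4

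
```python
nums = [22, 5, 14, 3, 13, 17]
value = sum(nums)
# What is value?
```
Trace:
  nums=[22, 5, 14, 3, 13, 17]
  nums=[22, 5, 14, 3, 13, 17], value=74

Final answer: 74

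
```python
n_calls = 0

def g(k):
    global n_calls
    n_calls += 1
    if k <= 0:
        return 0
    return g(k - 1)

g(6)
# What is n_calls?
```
Call trace:
g(k=6)
  g(k=5)
    g(k=4)
      g(k=3)
        g(k=2)
          g(k=1)
            g(k=0)
            -> return 0
          -> return 0
        -> return 0
      -> return 0
    -> return 0
  -> return 0
-> return 0

n_calls is incremented once per call. g is entered once for each k = 6, 5, 4, 3, 2, 1, 0 (the k <= 0 call returns without recursing), i.e. 6 + 1 calls.
n_calls = 7

Final answer: 7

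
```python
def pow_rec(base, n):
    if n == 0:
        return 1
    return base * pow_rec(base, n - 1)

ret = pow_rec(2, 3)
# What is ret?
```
Call trace:
pow_rec(base=2, n=3)
  pow_rec(base=2, n=2)
    pow_rec(base=2, n=1)
      pow_rec(base=2, n=0)
      -> return 1
    -> return 2
  -> return 4
-> return 8

Final answer: 8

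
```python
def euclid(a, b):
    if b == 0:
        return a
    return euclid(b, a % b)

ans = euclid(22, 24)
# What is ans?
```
Call trace:
euclid(a=22, b=24)
  euclid(a=24, b=22)
    euclid(a=22, b=2)
      euclid(a=2, b=0)
      -> return 2
    -> return 2
  -> return 2
-> return 2

Final answer: 2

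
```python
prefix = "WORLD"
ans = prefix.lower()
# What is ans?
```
Trace:
  prefix='WORLD'
  prefix='WORLD', ans='world'

Final answer: 'world'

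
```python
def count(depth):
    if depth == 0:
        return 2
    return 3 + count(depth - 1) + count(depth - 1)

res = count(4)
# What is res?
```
Call trace (a repeated sub-call is expanded the first time; later identical calls just restate its return value):
count(depth=4)
  count(depth=3)
    count(depth=2)
      count(depth=1)
        count(depth=0)
        -> return 2
        count(depth=0)
        -> return 2
      -> return 7
      count(depth=1) -> return 7  (same call as traced above)
    -> return 17
    count(depth=2) -> return 17  (same call as traced above)
  -> return 37
  count(depth=3) -> return 37  (same call as traced above)
-> return 77

Final answer: 77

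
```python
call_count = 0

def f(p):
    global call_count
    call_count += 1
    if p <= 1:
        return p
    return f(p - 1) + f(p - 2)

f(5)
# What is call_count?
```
Call trace (a repeated sub-call is expanded the first time; later identical calls just restate its return value):
f(p=5)
  f(p=4)
    f(p=3)
      f(p=2)
        f(p=1)
        -> return 1
        f(p=0)
        -> return 0
      -> return 1
      f(p=1)
      -> return 1
    -> return 2
    f(p=2) -> return 1  (same call as traced above)
  -> return 3
  f(p=3) -> return 2  (same call as traced above)
-> return 5

call_count is incremented once per call, so count the calls in each subtree. Let C(p) = number of calls made by f(p).
C(0) = C(1) = 1 (base case, no recursion); C(p) = 1 + C(p - 1) + C(p - 2) otherwise.
C(2) = 1 + C(1) + C(0) = 1 + 1 + 1 = 3
C(3) = 1 + C(2) + C(1) = 1 + 3 + 1 = 5
C(4) = 1 + C(3) + C(2) = 1 + 5 + 3 = 9
C(5) = 1 + C(4) + C(3) = 1 + 9 + 5 = 15
call_count = C(5) = 15

Final answer: 15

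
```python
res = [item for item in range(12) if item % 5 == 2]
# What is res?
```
Trace:
  item=0
  item=1
  item=2
  item=3
  item=4
  item=5
  item=6
  item=7
  item=8
  item=9
  item=10
  item=11
  res=[2, 7]

Final answer: [2, 7]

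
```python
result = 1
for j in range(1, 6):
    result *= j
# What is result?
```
Trace:
  result=1
  result=1, j=1
  result=2, j=2
  result=6, j=3
  result=24, j=4
  result=120, j=5

Final answer: 120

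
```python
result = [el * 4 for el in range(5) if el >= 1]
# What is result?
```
Trace:
  el=0
  el=1
  el=2
  el=3
  el=4
  result=[4, 8, 12, 16]

Final answer: [4, 8, 12, 16]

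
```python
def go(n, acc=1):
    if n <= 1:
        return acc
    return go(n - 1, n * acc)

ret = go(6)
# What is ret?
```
Call trace:
go(n=6, acc=1)
  go(n=5, acc=6)
    go(n=4, acc=30)
      go(n=3, acc=120)
        go(n=2, acc=360)
          go(n=1, acc=720)
          -> return 720
        -> return 720
      -> return 720
    -> return 720
  -> return 720
-> return 720

Final answer: 720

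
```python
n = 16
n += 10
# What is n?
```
Trace:
  n=16
  n=26

Final answer: 26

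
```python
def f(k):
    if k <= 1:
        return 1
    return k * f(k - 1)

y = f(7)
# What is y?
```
Call trace:
f(k=7)
  f(k=6)
    f(k=5)
      f(k=4)
        f(k=3)
          f(k=2)
            f(k=1)
            -> return 1
          -> return 2
        -> return 6
      -> return 24
    -> return 120
  -> return 720
-> return 5040

Final answer: 5040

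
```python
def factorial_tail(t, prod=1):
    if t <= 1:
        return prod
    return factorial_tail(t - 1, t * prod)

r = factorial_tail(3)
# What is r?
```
Call trace:
factorial_tail(t=3, prod=1)
  factorial_tail(t=2, prod=3)
    factorial_tail(t=1, prod=6)
    -> return 6
  -> return 6
-> return 6

Final answer: 6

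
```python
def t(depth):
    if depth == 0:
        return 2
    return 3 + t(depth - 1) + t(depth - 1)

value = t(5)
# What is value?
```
Call trace (a repeated sub-call is expanded the first time; later identical calls just restate its return value):
t(depth=5)
  t(depth=4)
    t(depth=3)
      t(depth=2)
        t(depth=1)
          t(depth=0)
          -> return 2
          t(depth=0)
          -> return 2
        -> return 7
        t(depth=1) -> return 7  (same call as traced above)
      -> return 17
      t(depth=2) -> return 17  (same call as traced above)
    -> return 37
    t(depth=3) -> return 37  (same call as traced above)
  -> return 77
  t(depth=4) -> return 77  (same call as traced above)
-> return 157

Final answer: 157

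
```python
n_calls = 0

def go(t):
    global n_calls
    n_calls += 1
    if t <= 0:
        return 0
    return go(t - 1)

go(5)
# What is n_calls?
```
Call trace:
go(t=5)
  go(t=4)
    go(t=3)
      go(t=2)
        go(t=1)
          go(t=0)
          -> return 0
        -> return 0
      -> return 0
    -> return 0
  -> return 0
-> return 0

n_calls is incremented once per call. go is entered once for each t = 5, 4, 3, 2, 1, 0 (the t <= 0 call returns without recursing), i.e. 5 + 1 calls.
n_calls = 6

Final answer: 6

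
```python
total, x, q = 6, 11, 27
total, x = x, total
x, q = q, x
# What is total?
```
Trace:
  total=6, x=11, q=27
  total=11, x=6, q=27
  total=11, x=27, q=6

Final answer: 11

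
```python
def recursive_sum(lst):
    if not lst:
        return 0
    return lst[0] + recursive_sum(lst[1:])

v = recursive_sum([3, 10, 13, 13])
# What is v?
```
Call trace:
recursive_sum(lst=[3, 10, 13, 13])
  recursive_sum(lst=[10, 13, 13])
    recursive_sum(lst=[13, 13])
      recursive_sum(lst=[13])
        recursive_sum(lst=[])
        -> return 0
      -> return 13
    -> return 26
  -> return 36
-> return 39

Final answer: 39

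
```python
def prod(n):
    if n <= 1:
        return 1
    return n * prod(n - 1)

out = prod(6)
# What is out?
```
Call trace:
prod(n=6)
  prod(n=5)
    prod(n=4)
      prod(n=3)
        prod(n=2)
          prod(n=1)
          -> return 1
        -> return 2
      -> return 6
    -> return 24
  -> return 120
-> return 720

Final answer: 720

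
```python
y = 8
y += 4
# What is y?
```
Trace:
  y=8
  y=12

Final answer: 12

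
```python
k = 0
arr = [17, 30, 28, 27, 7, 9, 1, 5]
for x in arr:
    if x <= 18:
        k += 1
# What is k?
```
Trace:
  k=0
  k=1, x=17
  k=1, x=30
  k=1, x=28
  k=1, x=27
  k=2, x=7
  k=3, x=9
  k=4, x=1
  k=5, x=5

Final answer: 5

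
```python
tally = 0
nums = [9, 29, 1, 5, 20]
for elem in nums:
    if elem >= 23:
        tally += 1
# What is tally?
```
Trace:
  tally=0
  tally=0, elem=9
  tally=1, elem=29
  tally=1, elem=1
  tally=1, elem=5
  tally=1, elem=20

Final answer: 1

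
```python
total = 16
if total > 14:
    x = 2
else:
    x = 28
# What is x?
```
Trace:
  total=16
  total=16, x=2

Final answer: 2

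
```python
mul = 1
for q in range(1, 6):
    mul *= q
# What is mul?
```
Trace:
  mul=1
  mul=1, q=1
  mul=2, q=2
  mul=6, q=3
  mul=24, q=4
  mul=120, q=5

Final answer: 120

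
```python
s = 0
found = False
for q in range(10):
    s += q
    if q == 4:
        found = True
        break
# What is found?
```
Trace:
  s=0
  s=0, found=False
  s=0, found=False, q=0
  s=1, found=False, q=1
  s=3, found=False, q=2
  s=6, found=False, q=3
  s=10, found=True, q=4

Final answer: True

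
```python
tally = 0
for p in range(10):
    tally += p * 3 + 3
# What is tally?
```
Trace:
  tally=0
  tally=3, p=0
  tally=9, p=1
  tally=18, p=2
  tally=30, p=3
  tally=45, p=4
  tally=63, p=5
  tally=84, p=6
  tally=108, p=7
  tally=135, p=8
  tally=165, p=9

Final answer: 165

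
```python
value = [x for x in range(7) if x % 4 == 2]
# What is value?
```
Trace:
  x=0
  x=1
  x=2
  x=3
  x=4
  x=5
  x=6
  value=[2, 6]

Final answer: [2, 6]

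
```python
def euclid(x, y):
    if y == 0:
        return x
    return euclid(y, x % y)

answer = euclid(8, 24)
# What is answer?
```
Call trace:
euclid(x=8, y=24)
  euclid(x=24, y=8)
    euclid(x=8, y=0)
    -> return 8
  -> return 8
-> return 8

Final answer: 8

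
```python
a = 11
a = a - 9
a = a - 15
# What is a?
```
Trace:
  a=11
  a=2
  a=-13

Final answer: -13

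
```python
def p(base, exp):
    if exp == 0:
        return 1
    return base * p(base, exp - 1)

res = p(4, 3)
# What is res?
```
Call trace:
p(base=4, exp=3)
  p(base=4, exp=2)
    p(base=4, exp=1)
      p(base=4, exp=0)
      -> return 1
    -> return 4
  -> return 16
-> return 64

Final answer: 64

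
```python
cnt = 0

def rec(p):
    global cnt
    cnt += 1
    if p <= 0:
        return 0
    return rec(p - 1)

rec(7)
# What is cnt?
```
Call trace:
rec(p=7)
  rec(p=6)
    rec(p=5)
      rec(p=4)
        rec(p=3)
          rec(p=2)
            rec(p=1)
              rec(p=0)
              -> return 0
            -> return 0
          -> return 0
        -> return 0
      -> return 0
    -> return 0
  -> return 0
-> return 0

cnt is incremented once per call. rec is entered once for each p = 7, 6, 5, 4, 3, 2, 1, 0 (the p <= 0 call returns without recursing), i.e. 7 + 1 calls.
cnt = 8

Final answer: 8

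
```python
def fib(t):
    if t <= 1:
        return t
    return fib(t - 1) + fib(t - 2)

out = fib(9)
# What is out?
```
Call trace (a repeated sub-call is expanded the first time; later identical calls just restate its return value):
fib(t=9)
  fib(t=8)
    fib(t=7)
      fib(t=6)
        fib(t=5)
          fib(t=4)
            fib(t=3)
              fib(t=2)
                fib(t=1)
                -> return 1
                fib(t=0)
                -> return 0
              -> return 1
              fib(t=1)
              -> return 1
            -> return 2
            fib(t=2) -> return 1  (same call as traced above)
          -> return 3
          fib(t=3) -> return 2  (same call as traced above)
        -> return 5
        fib(t=4) -> return 3  (same call as traced above)
      -> return 8
      fib(t=5) -> return 5  (same call as traced above)
    -> return 13
    fib(t=6) -> return 8  (same call as traced above)
  -> return 21
  fib(t=7) -> return 13  (same call as traced above)
-> return 34

Final answer: 34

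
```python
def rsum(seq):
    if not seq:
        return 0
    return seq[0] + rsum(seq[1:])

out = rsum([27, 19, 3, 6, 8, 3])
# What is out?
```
Call trace:
rsum(seq=[27, 19, 3, 6, 8, 3])
  rsum(seq=[19, 3, 6, 8, 3])
    rsum(seq=[3, 6, 8, 3])
      rsum(seq=[6, 8, 3])
        rsum(seq=[8, 3])
          rsum(seq=[3])
            rsum(seq=[])
            -> return 0
          -> return 3
        -> return 11
      -> return 17
    -> return 20
  -> return 39
-> return 66

Final answer: 66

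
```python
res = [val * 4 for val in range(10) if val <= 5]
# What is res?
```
Trace:
  val=0
  val=1
  val=2
  val=3
  val=4
  val=5
  val=6
  val=7
  val=8
  val=9
  res=[0, 4, 8, 12, 16, 20]

Final answer: [0, 4, 8, 12, 16, 20]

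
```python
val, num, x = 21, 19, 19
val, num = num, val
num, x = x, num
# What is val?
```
Trace:
  val=21, num=19, x=19
  val=19, num=21, x=19
  val=19, num=19, x=21

Final answer: 19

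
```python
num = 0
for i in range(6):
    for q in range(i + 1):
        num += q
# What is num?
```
Trace:
  num=0
  num=0, i=0, q=0
  num=0, i=1, q=0
  num=1, i=1, q=1
  num=1, i=2, q=0
  num=2, i=2, q=1
  num=4, i=2, q=2
  num=4, i=3, q=0
  num=5, i=3, q=1
  num=7, i=3, q=2
  num=10, i=3, q=3
  num=10, i=4, q=0
  num=11, i=4, q=1
  num=13, i=4, q=2
  num=16, i=4, q=3
  num=20, i=4, q=4
  num=20, i=5, q=0
  num=21, i=5, q=1
  num=23, i=5, q=2
  num=26, i=5, q=3
  num=30, i=5, q=4
  num=35, i=5, q=5

Final answer: 35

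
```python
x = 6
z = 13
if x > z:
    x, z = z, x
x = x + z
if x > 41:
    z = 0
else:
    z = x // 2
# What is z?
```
Trace:
  x=6
  x=6, z=13
  x=6, z=13
  x=19, z=13
  x=19, z=9

Final answer: 9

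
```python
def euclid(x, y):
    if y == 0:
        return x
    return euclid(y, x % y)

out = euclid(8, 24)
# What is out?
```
Call trace:
euclid(x=8, y=24)
  euclid(x=24, y=8)
    euclid(x=8, y=0)
    -> return 8
  -> return 8
-> return 8

Final answer: 8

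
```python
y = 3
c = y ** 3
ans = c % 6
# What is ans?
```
Trace:
  y=3
  y=3, c=27
  y=3, c=27, ans=3

Final answer: 3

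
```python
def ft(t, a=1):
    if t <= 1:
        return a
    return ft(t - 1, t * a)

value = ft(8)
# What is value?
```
Call trace:
ft(t=8, a=1)
  ft(t=7, a=8)
    ft(t=6, a=56)
      ft(t=5, a=336)
        ft(t=4, a=1680)
          ft(t=3, a=6720)
            ft(t=2, a=20160)
              ft(t=1, a=40320)
              -> return 40320
            -> return 40320
          -> return 40320
        -> return 40320
      -> return 40320
    -> return 40320
  -> return 40320
-> return 40320

Final answer: 40320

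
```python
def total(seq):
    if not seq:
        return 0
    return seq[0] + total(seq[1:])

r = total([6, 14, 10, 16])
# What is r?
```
Call trace:
total(seq=[6, 14, 10, 16])
  total(seq=[14, 10, 16])
    total(seq=[10, 16])
      total(seq=[16])
        total(seq=[])
        -> return 0
      -> return 16
    -> return 26
  -> return 40
-> return 46

Final answer: 46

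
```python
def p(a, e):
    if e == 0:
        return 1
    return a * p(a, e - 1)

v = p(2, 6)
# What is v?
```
Call trace:
p(a=2, e=6)
  p(a=2, e=5)
    p(a=2, e=4)
      p(a=2, e=3)
        p(a=2, e=2)
          p(a=2, e=1)
            p(a=2, e=0)
            -> return 1
          -> return 2
        -> return 4
      -> return 8
    -> return 16
  -> return 32
-> return 64

Final answer: 64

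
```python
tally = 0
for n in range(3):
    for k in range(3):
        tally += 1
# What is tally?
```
Trace:
  tally=0
  tally=1, n=0, k=0
  tally=2, n=0, k=1
  tally=3, n=0, k=2
  tally=4, n=1, k=0
  tally=5, n=1, k=1
  tally=6, n=1, k=2
  tally=7, n=2, k=0
  tally=8, n=2, k=1
  tally=9, n=2, k=2

Final answer: 9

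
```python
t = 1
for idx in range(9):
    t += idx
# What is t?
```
Trace:
  t=1
  t=1, idx=0
  t=2, idx=1
  t=4, idx=2
  t=7, idx=3
  t=11, idx=4
  t=16, idx=5
  t=22, idx=6
  t=29, idx=7
  t=37, idx=8

Final answer: 37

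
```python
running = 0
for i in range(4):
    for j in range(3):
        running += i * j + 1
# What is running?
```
Trace:
  running=0
  running=1, i=0, j=0
  running=2, i=0, j=1
  running=3, i=0, j=2
  running=4, i=1, j=0
  running=6, i=1, j=1
  running=9, i=1, j=2
  running=10, i=2, j=0
  running=13, i=2, j=1
  running=18, i=2, j=2
  running=19, i=3, j=0
  running=23, i=3, j=1
  running=30, i=3, j=2

Final answer: 30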